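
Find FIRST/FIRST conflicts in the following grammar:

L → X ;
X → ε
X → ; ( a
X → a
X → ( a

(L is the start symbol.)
Productions for X:
  X → ε: FIRST = { ε }
  X → ; ( a: FIRST = { ';' }
  X → a: FIRST = { 'a' }
  X → ( a: FIRST = { '(' }
L has only one production, so no FIRST/FIRST conflict is possible there.

All alternatives of each non-terminal have pairwise disjoint FIRST sets.

Answer: No FIRST/FIRST conflicts.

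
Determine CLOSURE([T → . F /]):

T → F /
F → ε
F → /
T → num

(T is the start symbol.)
Start with: [T → . F /]
  [T → . F /] has the dot before F: add [F → .], [F → . /]
No further items can be added.

CLOSURE = { [F → . /], [F → .], [T → . F /] }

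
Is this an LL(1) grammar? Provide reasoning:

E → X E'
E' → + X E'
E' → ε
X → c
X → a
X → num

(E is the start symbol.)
Yes, the grammar is LL(1).

Relevant sets:
  FOLLOW(E') = { $ }

For E':
  PREDICT(E' → '+' X E') = { '+' }
  PREDICT(E' → ε) = { $ }
For X:
  PREDICT(X → c) = { 'c' }
  PREDICT(X → a) = { 'a' }
  PREDICT(X → num) = { 'num' }
E has a single production, so nothing to check there.

All predict sets are disjoint. The grammar IS LL(1).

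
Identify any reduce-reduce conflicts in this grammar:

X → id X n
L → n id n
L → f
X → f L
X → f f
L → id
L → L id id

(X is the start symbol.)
Yes — I7: [L → f .] vs [X → f f .]

A reduce-reduce conflict occurs when an LR(0) state has two complete items [A → α .] and [B → β .] — both call for a reduction, and with no lookahead the parser cannot choose between them.

Augment with X' → X and build the canonical LR(0) collection (I0 = CLOSURE({[X' → . X]}), then GOTO on every symbol after a dot until no new states appear). It has 14 states:
  I0: { [X → . f L], [X → . f f], [X → . id X n], [X' → . X] }  — shift
  I1: { [X' → X .] }  — accept
  I2: { [L → . L id id], [L → . f], [L → . id], [L → . n id n], [X → f . L], [X → f . f] }  — shift
  I3: { [X → . f L], [X → . f f], [X → . id X n], [X → id . X n] }  — shift
  I4: { [X → id X . n] }  — shift
  I5: { [X → id X n .] }  — reduce
  I6: { [L → L . id id], [X → f L .] }  — shift, reduce
  I7: { [L → f .], [X → f f .] }  — 2 reduces
  I8: { [L → id .] }  — reduce
  I9: { [L → n . id n] }  — shift
  I10: { [L → n id . n] }  — shift
  I11: { [L → n id n .] }  — reduce
  I12: { [L → L id . id] }  — shift
  I13: { [L → L id id .] }  — reduce

I7 contains complete items [L → f .], [X → f f .] — reduce-reduce conflict.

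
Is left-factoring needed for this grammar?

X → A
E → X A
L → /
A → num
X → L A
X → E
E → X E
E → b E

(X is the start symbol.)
Yes, E has productions with common prefix 'X'

Left-factoring is needed when two productions for the same non-terminal
share a common prefix on the right-hand side.

Productions for X:
  X → A
  X → L A
  X → E
Productions for E:
  E → X A
  E → X E
  E → b E

Found common prefix 'X' in productions for E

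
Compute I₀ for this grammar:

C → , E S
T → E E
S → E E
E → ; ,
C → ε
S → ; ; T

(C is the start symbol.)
{ [C → . , E S], [C → .], [C' → . C] }

First, augment the grammar with C' → C
I₀ = CLOSURE({ [C' → . C] }):
  [C' → . C] has the dot before C: add [C → . , E S], [C → .]
No further items can be added.

I₀ = { [C → . , E S], [C → .], [C' → . C] }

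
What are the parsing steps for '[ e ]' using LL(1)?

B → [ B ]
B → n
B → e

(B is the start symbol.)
LL(1) parsing maintains a stack (initially the start symbol over $) and the input. At each step: if the stack top is a terminal, match it against the current input token; if it is a non-terminal N, replace it with the RHS of M[N, lookahead] (the unique production whose predict set contains the lookahead).

Stack is shown with the top on the left.

Stack    Input    Action
------------------------
B $      [ e ] $  output B → [ B ]
[ B ] $  [ e ] $  match '['
B ] $    e ] $    output B → e
e ] $    e ] $    match 'e'
] $      ] $      match ']'
$        $        accept

The string is accepted.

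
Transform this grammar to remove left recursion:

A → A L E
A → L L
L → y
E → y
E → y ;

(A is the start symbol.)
A → L L A'
A' → L E A'
A' → ε
L → y
E → y
E → y ;

A is directly left-recursive. The standard transformation for
  A → A α₁ | ... | A α_m | β₁ | ... | β_n
is
  A  → β₁ A' | ... | β_n A'
  A' → α₁ A' | ... | α_m A' | ε

A → L L becomes A → L L A'
A → A L E becomes A' → L E A'
Add A' → ε

Productions for other non-terminals are unchanged:
  L → y
  E → y
  E → y ;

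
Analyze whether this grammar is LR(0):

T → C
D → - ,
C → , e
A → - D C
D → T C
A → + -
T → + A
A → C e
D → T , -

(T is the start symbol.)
A grammar is LR(0) if no state in the canonical LR(0) collection has:
  - both a shift item (dot before a terminal) and a complete item (shift-reduce conflict), or
  - two or more complete items (reduce-reduce conflict; the accept item [T' → T .] counts as a complete item here).

Augment with T' → T and build the canonical LR(0) collection (I0 = CLOSURE({[T' → . T]}), then GOTO on every symbol after a dot until no new states appear). It has 20 states:
  I0: { [C → . , e], [T → . + A], [T → . C], [T' → . T] }  — shift
  I1: { [A → . + -], [A → . - D C], [A → . C e], [C → . , e], [T → + . A] }  — shift
  I2: { [C → , . e] }  — shift
  I3: { [T → C .] }  — reduce
  I4: { [T' → T .] }  — accept
  I5: { [C → , e .] }  — reduce
  I6: { [A → + . -] }  — shift
  I7: { [A → - . D C], [C → . , e], [D → . - ,], [D → . T , -], [D → . T C], [T → . + A], [T → . C] }  — shift
  I8: { [T → + A .] }  — reduce
  I9: { [A → C . e] }  — shift
  I10: { [A → C e .] }  — reduce
  I11: { [D → - . ,] }  — shift
  I12: { [A → - D . C], [C → . , e] }  — shift
  I13: { [C → . , e], [D → T . , -], [D → T . C] }  — shift
  I14: { [C → , . e], [D → T , . -] }  — shift
  I15: { [D → T C .] }  — reduce
  I16: { [D → T , - .] }  — reduce
  I17: { [A → - D C .] }  — reduce
  I18: { [D → - , .] }  — reduce
  I19: { [A → + - .] }  — reduce

Every state is either a pure shift/goto state or contains exactly one complete item and nothing to shift — no conflicts. The grammar is LR(0).

Answer: Yes, the grammar is LR(0)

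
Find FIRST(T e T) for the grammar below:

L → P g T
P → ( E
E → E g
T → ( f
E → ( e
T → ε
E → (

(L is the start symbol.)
{ '(', 'e' }

FIRST sets of the non-terminals involved (from the grammar, by fixed-point iteration):
  FIRST(T) = { '(', ε }

To compute FIRST(T e T), process the symbols left to right:
Symbol T is a non-terminal. Add FIRST(T) \ {ε} = { '(' }
T is nullable (ε ∈ FIRST(T)), continue to the next symbol.
Symbol e is a terminal. Add 'e' and stop.
FIRST(T e T) = { '(', 'e' }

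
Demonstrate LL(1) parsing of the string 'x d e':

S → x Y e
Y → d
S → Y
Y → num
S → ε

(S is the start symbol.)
LL(1) parsing maintains a stack (initially the start symbol over $) and the input. At each step: if the stack top is a terminal, match it against the current input token; if it is a non-terminal N, replace it with the RHS of M[N, lookahead] (the unique production whose predict set contains the lookahead).

Stack is shown with the top on the left.

Stack    Input    Action
------------------------
S $      x d e $  output S → x Y e
x Y e $  x d e $  match 'x'
Y e $    d e $    output Y → d
d e $    d e $    match 'd'
e $      e $      match 'e'
$        $        accept

The string is accepted.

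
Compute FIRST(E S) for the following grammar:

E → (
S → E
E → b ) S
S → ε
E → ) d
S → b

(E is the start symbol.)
{ '(', ')', 'b' }

FIRST sets of the non-terminals involved (from the grammar, by fixed-point iteration):
  FIRST(E) = { '(', ')', 'b' }

To compute FIRST(E S), process the symbols left to right:
Symbol E is a non-terminal. Add FIRST(E) \ {ε} = { '(', ')', 'b' }
E is not nullable (ε ∉ FIRST(E)), so stop here.
FIRST(E S) = { '(', ')', 'b' }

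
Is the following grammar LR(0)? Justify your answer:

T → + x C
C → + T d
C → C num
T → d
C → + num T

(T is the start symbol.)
A grammar is LR(0) if no state in the canonical LR(0) collection has:
  - both a shift item (dot before a terminal) and a complete item (shift-reduce conflict), or
  - two or more complete items (reduce-reduce conflict; the accept item [T' → T .] counts as a complete item here).

Augment with T' → T and build the canonical LR(0) collection (I0 = CLOSURE({[T' → . T]}), then GOTO on every symbol after a dot until no new states appear). It has 12 states:
  I0: { [T → . + x C], [T → . d], [T' → . T] }  — shift
  I1: { [T → + . x C] }  — shift
  I2: { [T' → T .] }  — accept
  I3: { [T → d .] }  — reduce
  I4: { [C → . + T d], [C → . + num T], [C → . C num], [T → + x . C] }  — shift
  I5: { [C → + . T d], [C → + . num T], [T → . + x C], [T → . d] }  — shift
  I6: { [C → C . num], [T → + x C .] }  — shift, reduce
  I7: { [C → C num .] }  — reduce
  I8: { [C → + T . d] }  — shift
  I9: { [C → + num . T], [T → . + x C], [T → . d] }  — shift
  I10: { [C → + num T .] }  — reduce
  I11: { [C → + T d .] }  — reduce

Conflict in state I6:
  Shift-reduce conflict between [T → + x C .] and [C → C . num]
So the grammar is NOT LR(0).

Answer: No. Shift-reduce conflict between [T → + x C .] and [C → C . num]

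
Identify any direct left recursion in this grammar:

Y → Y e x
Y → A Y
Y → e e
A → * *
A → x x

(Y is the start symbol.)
Y → Y e x: LEFT RECURSIVE (starts with Y)
Y → A Y: starts with A
Y → e e: starts with e
A → * *: starts with '*'
A → x x: starts with x

The grammar has direct left recursion on: Y.

Answer: Yes, Y is left-recursive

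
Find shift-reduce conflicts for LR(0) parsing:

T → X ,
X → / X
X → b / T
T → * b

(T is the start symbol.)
No shift-reduce conflicts

A shift-reduce conflict occurs when an LR(0) state has both:
  - a complete (reduce) item [A → α .] (dot at the end), and
  - a shift item [B → β . c γ] (dot before a terminal).

Augment with T' → T and build the canonical LR(0) collection (I0 = CLOSURE({[T' → . T]}), then GOTO on every symbol after a dot until no new states appear). It has 11 states:
  I0: { [T → . * b], [T → . X ,], [T' → . T], [X → . / X], [X → . b / T] }  — shift
  I1: { [T → * . b] }  — shift
  I2: { [X → . / X], [X → . b / T], [X → / . X] }  — shift
  I3: { [T' → T .] }  — accept
  I4: { [T → X . ,] }  — shift
  I5: { [X → b . / T] }  — shift
  I6: { [T → . * b], [T → . X ,], [X → . / X], [X → . b / T], [X → b / . T] }  — shift
  I7: { [X → b / T .] }  — reduce
  I8: { [T → X , .] }  — reduce
  I9: { [X → / X .] }  — reduce
  I10: { [T → * b .] }  — reduce

No state contains both a complete item and a shift item.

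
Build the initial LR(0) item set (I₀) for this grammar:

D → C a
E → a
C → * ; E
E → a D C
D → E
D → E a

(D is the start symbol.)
{ [C → . * ; E], [D → . C a], [D → . E a], [D → . E], [D' → . D], [E → . a D C], [E → . a] }

First, augment the grammar with D' → D
I₀ = CLOSURE({ [D' → . D] }):
  [D' → . D] has the dot before D: add [D → . C a], [D → . E], [D → . E a]
  [D → . C a] has the dot before C: add [C → . * ; E]
  [D → . E] has the dot before E: add [E → . a], [E → . a D C]
No further items can be added.

I₀ = { [C → . * ; E], [D → . C a], [D → . E a], [D → . E], [D' → . D], [E → . a D C], [E → . a] }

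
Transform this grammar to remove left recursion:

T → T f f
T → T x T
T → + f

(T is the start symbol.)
T → + f T'
T' → f f T'
T' → x T T'
T' → ε

T is directly left-recursive. The standard transformation for
  A → A α₁ | ... | A α_m | β₁ | ... | β_n
is
  A  → β₁ A' | ... | β_n A'
  A' → α₁ A' | ... | α_m A' | ε

T → + f becomes T → + f T'
T → T f f becomes T' → f f T'
T → T x T becomes T' → x T T'
Add T' → ε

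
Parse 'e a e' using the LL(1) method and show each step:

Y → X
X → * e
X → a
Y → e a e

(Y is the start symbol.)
LL(1) parsing maintains a stack (initially the start symbol over $) and the input. At each step: if the stack top is a terminal, match it against the current input token; if it is a non-terminal N, replace it with the RHS of M[N, lookahead] (the unique production whose predict set contains the lookahead).

Stack is shown with the top on the left.

Stack    Input    Action
------------------------
Y $      e a e $  output Y → e a e
e a e $  e a e $  match 'e'
a e $    a e $    match 'a'
e $      e $      match 'e'
$        $        accept

The string is accepted.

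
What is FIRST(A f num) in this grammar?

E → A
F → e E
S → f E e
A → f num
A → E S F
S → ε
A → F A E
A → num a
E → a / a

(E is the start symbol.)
{ 'a', 'e', 'f', 'num' }

FIRST sets of the non-terminals involved (from the grammar, by fixed-point iteration):
  FIRST(A) = { 'a', 'e', 'f', 'num' }

To compute FIRST(A f num), process the symbols left to right:
Symbol A is a non-terminal. Add FIRST(A) \ {ε} = { 'a', 'e', 'f', 'num' }
A is not nullable (ε ∉ FIRST(A)), so stop here.
FIRST(A f num) = { 'a', 'e', 'f', 'num' }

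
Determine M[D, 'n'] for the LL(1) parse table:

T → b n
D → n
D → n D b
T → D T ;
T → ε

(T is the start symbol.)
To find M[D, 'n'], we find productions for D where 'n' is in the predict set (PREDICT(N → α) = (FIRST(α) \ {ε}) ∪ (FOLLOW(N) if α ⇒* ε)).

D → n: PREDICT = { 'n' }
  'n' is in predict set, so this production goes in M[D, 'n']
D → n D b: PREDICT = { 'n' }
  'n' is in predict set, so this production goes in M[D, 'n']

M[D, 'n'] = D → n, D → n D b  (a multiply-defined cell — the grammar is not LL(1))

Answer: D → n, D → n D b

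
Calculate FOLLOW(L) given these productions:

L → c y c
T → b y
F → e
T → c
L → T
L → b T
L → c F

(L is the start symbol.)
To compute FOLLOW(L), find every occurrence of L on a right-hand side N → α L β: add FIRST(β) \ {ε}, and if β is empty or nullable also add FOLLOW(N). Iterate to a fixed point.

L is the start symbol, so $ ∈ FOLLOW(L).
L does not occur on any right-hand side.

Taking the union: FOLLOW(L) = { $ }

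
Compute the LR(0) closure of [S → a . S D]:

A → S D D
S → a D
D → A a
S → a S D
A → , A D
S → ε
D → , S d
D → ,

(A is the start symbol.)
{ [S → . a D], [S → . a S D], [S → .], [S → a . S D] }

Start with: [S → a . S D]
  [S → a . S D] has the dot before S: add [S → . a D], [S → . a S D], [S → .]
No further items can be added.

CLOSURE = { [S → . a D], [S → . a S D], [S → .], [S → a . S D] }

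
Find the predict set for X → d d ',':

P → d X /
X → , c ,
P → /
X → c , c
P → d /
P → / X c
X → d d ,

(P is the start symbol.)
{ 'd' }

PREDICT(X → d d ',') = (FIRST(RHS) \ {ε}) ∪ (FOLLOW(X) if ε ∈ FIRST(RHS), i.e. RHS ⇒* ε)
FIRST(d d ',') = { 'd' }
ε ∉ FIRST(d d ','), so FOLLOW(X) is not added.
PREDICT(X → d d ',') = { 'd' }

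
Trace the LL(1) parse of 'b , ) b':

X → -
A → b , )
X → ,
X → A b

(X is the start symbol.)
Stack is shown with the top on the left.

Stack      Input      Action
----------------------------
X $        b , ) b $  output X → A b
A b $      b , ) b $  output A → b , )
b , ) b $  b , ) b $  match 'b'
, ) b $    , ) b $    match ','
) b $      ) b $      match ')'
b $        b $        match 'b'
$          $          accept

The string is accepted.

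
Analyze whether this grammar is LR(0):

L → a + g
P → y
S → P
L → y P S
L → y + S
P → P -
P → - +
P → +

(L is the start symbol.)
No. Shift-reduce conflict between [P → + .] and [P → . +]

Augment with L' → L and build the canonical LR(0) collection (I0 = CLOSURE({[L' → . L]}), then GOTO on every symbol after a dot until no new states appear). It has 17 states:
  I0: { [L → . a + g], [L → . y + S], [L → . y P S], [L' → . L] }  — shift
  I1: { [L' → L .] }  — accept
  I2: { [L → a . + g] }  — shift
  I3: { [L → y . + S], [L → y . P S], [P → . +], [P → . - +], [P → . P -], [P → . y] }  — shift
  I4: { [L → y + . S], [P → + .], [P → . +], [P → . - +], [P → . P -], [P → . y], [S → . P] }  — shift, reduce
  I5: { [P → - . +] }  — shift
  I6: { [L → y P . S], [P → . +], [P → . - +], [P → . P -], [P → . y], [P → P . -], [S → . P] }  — shift
  I7: { [P → y .] }  — reduce
  I8: { [P → + .] }  — reduce
  I9: { [P → - . +], [P → P - .] }  — shift, reduce
  I10: { [P → P . -], [S → P .] }  — shift, reduce
  I11: { [L → y P S .] }  — reduce
  I12: { [P → P - .] }  — reduce
  I13: { [P → - + .] }  — reduce
  I14: { [L → y + S .] }  — reduce
  I15: { [L → a + . g] }  — shift
  I16: { [L → a + g .] }  — reduce

Conflict in state I4:
  Shift-reduce conflict between [P → + .] and [P → . +]
So the grammar is NOT LR(0).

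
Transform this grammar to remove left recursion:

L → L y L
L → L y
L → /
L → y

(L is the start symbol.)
L is directly left-recursive. The standard transformation for
  A → A α₁ | ... | A α_m | β₁ | ... | β_n
is
  A  → β₁ A' | ... | β_n A'
  A' → α₁ A' | ... | α_m A' | ε

L → / becomes L → / L'
L → y becomes L → y L'
L → L y L becomes L' → y L L'
L → L y becomes L' → y L'
Add L' → ε

Resulting grammar:
L → / L'
L → y L'
L' → y L L'
L' → y L'
L' → ε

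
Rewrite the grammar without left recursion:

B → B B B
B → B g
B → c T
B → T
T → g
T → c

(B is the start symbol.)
B → c T B'
B → T B'
B' → B B B'
B' → g B'
B' → ε
T → g
T → c

B is directly left-recursive. The standard transformation for
  A → A α₁ | ... | A α_m | β₁ | ... | β_n
is
  A  → β₁ A' | ... | β_n A'
  A' → α₁ A' | ... | α_m A' | ε

B → c T becomes B → c T B'
B → T becomes B → T B'
B → B B B becomes B' → B B B'
B → B g becomes B' → g B'
Add B' → ε

Productions for other non-terminals are unchanged:
  T → g
  T → c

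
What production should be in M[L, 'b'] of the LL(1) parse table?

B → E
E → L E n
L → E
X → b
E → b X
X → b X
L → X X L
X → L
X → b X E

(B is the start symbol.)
To find M[L, 'b'], we find productions for L where 'b' is in the predict set (PREDICT(N → α) = (FIRST(α) \ {ε}) ∪ (FOLLOW(N) if α ⇒* ε)).

Relevant sets:
  FIRST(E) = { 'b' }
  FIRST(X) = { 'b' }

L → E: PREDICT = { 'b' }
  'b' is in predict set, so this production goes in M[L, 'b']
L → X X L: PREDICT = { 'b' }
  'b' is in predict set, so this production goes in M[L, 'b']

M[L, 'b'] = L → E, L → X X L  (a multiply-defined cell — the grammar is not LL(1))

Answer: L → E, L → X X L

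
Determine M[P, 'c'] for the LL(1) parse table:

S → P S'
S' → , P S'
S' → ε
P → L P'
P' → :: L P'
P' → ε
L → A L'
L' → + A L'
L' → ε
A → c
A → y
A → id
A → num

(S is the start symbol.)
P → L P'

To find M[P, 'c'], we find productions for P where 'c' is in the predict set (PREDICT(N → α) = (FIRST(α) \ {ε}) ∪ (FOLLOW(N) if α ⇒* ε)).

Relevant sets:
  FIRST(L) = { 'c', 'id', 'num', 'y' }

P → L P': PREDICT = { 'c', 'id', 'num', 'y' }
  'c' is in predict set, so this production goes in M[P, 'c']

M[P, 'c'] = P → L P'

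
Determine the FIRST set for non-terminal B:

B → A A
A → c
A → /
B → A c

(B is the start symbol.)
{ '/', 'c' }

FIRST sets of the other non-terminals involved (by the same procedure, iterated to a fixed point):
  FIRST(A) = { '/', 'c' }

From B → A A:
  - A is a non-terminal: add FIRST(A) \ {ε} = { '/', 'c' }
    A is not nullable, so stop
From B → A c:
  - A is a non-terminal: add FIRST(A) \ {ε} = { '/', 'c' }
    A is not nullable, so stop

Collecting: FIRST(B) = { '/', 'c' }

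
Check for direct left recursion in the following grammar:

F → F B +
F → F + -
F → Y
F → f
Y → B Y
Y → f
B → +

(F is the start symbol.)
F → F B +: LEFT RECURSIVE (starts with F)
F → F + -: LEFT RECURSIVE (starts with F)
F → Y: starts with Y
F → f: starts with f
Y → B Y: starts with B
Y → f: starts with f
B → +: starts with '+'

The grammar has direct left recursion on: F.

Answer: Yes, F is left-recursive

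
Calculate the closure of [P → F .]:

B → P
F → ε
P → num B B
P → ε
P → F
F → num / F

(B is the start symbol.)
{ [P → F .] }

Start with: [P → F .]
The dot is at the end, so nothing is added.

CLOSURE = { [P → F .] }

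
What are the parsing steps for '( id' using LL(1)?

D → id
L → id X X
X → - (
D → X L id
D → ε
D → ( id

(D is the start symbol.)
Stack is shown with the top on the left.

Stack   Input   Action
----------------------
D $     ( id $  output D → ( id
( id $  ( id $  match '('
id $    id $    match 'id'
$       $       accept

The string is accepted.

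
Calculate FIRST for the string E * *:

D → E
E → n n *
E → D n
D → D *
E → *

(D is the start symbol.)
{ '*', 'n' }

FIRST sets of the non-terminals involved (from the grammar, by fixed-point iteration):
  FIRST(E) = { '*', 'n' }

To compute FIRST(E * *), process the symbols left to right:
Symbol E is a non-terminal. Add FIRST(E) \ {ε} = { '*', 'n' }
E is not nullable (ε ∉ FIRST(E)), so stop here.
FIRST(E * *) = { '*', 'n' }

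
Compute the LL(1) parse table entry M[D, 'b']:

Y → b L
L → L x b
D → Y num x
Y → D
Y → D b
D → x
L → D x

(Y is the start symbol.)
To find M[D, 'b'], we find productions for D where 'b' is in the predict set (PREDICT(N → α) = (FIRST(α) \ {ε}) ∪ (FOLLOW(N) if α ⇒* ε)).

Relevant sets:
  FIRST(Y) = { 'b', 'x' }

D → Y num x: PREDICT = { 'b', 'x' }
  'b' is in predict set, so this production goes in M[D, 'b']
D → x: PREDICT = { 'x' }

M[D, 'b'] = D → Y num x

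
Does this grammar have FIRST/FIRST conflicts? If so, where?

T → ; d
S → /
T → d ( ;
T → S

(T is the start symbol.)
A FIRST/FIRST conflict occurs when two productions N → α and N → β for the same non-terminal have FIRST(α) ∩ FIRST(β) ≠ ∅ (with ε ∈ FIRST of a nullable right-hand side, so two nullable alternatives also conflict).

FIRST sets of the non-terminals at (or reachable through a nullable prefix from) the front of some alternative:
  FIRST(S) = { '/' }

Productions for T:
  T → ; d: FIRST = { ';' }
  T → d ( ;: FIRST = { 'd' }
  T → S: FIRST = { '/' }
S has only one production, so no FIRST/FIRST conflict is possible there.

All alternatives of each non-terminal have pairwise disjoint FIRST sets.

Answer: No FIRST/FIRST conflicts.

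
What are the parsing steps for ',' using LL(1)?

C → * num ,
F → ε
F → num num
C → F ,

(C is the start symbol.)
LL(1) parsing maintains a stack (initially the start symbol over $) and the input. At each step: if the stack top is a terminal, match it against the current input token; if it is a non-terminal N, replace it with the RHS of M[N, lookahead] (the unique production whose predict set contains the lookahead).

Stack is shown with the top on the left.

Stack  Input  Action
--------------------
C $    , $    output C → F ,
F , $  , $    output F → ε
, $    , $    match ','
$      $      accept

The string is accepted.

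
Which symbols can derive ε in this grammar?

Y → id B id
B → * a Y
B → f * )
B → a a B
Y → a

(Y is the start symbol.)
None

A non-terminal is nullable if it can derive ε (the empty string): either it has an ε-production, or it has a production whose right-hand side consists entirely of nullable non-terminals.

There are no ε-productions, so no non-terminal can derive ε.
No non-terminals are nullable.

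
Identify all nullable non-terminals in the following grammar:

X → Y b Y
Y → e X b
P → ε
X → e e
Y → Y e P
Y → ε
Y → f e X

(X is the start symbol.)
{ 'P', 'Y' }

ε-productions: P → ε, Y → ε
So P, Y are immediately nullable.
No further non-terminal can be added: every production for the remaining non-terminals contains a terminal or a non-nullable non-terminal.
Nullable = { 'P', 'Y' }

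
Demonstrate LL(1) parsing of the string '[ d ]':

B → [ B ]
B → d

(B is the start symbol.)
LL(1) parsing maintains a stack (initially the start symbol over $) and the input. At each step: if the stack top is a terminal, match it against the current input token; if it is a non-terminal N, replace it with the RHS of M[N, lookahead] (the unique production whose predict set contains the lookahead).

Stack is shown with the top on the left.

Stack    Input    Action
------------------------
B $      [ d ] $  output B → [ B ]
[ B ] $  [ d ] $  match '['
B ] $    d ] $    output B → d
d ] $    d ] $    match 'd'
] $      ] $      match ']'
$        $        accept

The string is accepted.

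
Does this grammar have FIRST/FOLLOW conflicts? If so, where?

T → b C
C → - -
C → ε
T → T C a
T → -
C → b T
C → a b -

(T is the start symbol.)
A FIRST/FOLLOW conflict occurs when a non-terminal N has a nullable alternative N → β (β ⇒* ε) and another alternative N → α with FIRST(α) ∩ FOLLOW(N) ≠ ∅: on such a lookahead the parser cannot decide between expanding α and letting N vanish via β.

Nullable non-terminals: C.

C: nullable alternative(s) C → ε; FOLLOW(C) = { $, '-', 'a', 'b' }
  C → - -: FIRST \ {ε} = { '-' } — overlaps FOLLOW(C) on { '-' }: CONFLICT
  C → ε: FIRST \ {ε} = { } — this is the only nullable alternative, skip
  C → b T: FIRST \ {ε} = { 'b' } — overlaps FOLLOW(C) on { 'b' }: CONFLICT
  C → a b -: FIRST \ {ε} = { 'a' } — overlaps FOLLOW(C) on { 'a' }: CONFLICT

T has no nullable alternative, so no FIRST/FOLLOW check is needed there.

So the grammar has 3 FIRST/FOLLOW conflicts (marked CONFLICT above).

Answer: Yes. C → '-' '-' with FOLLOW(C) on { '-' }; C → b T with FOLLOW(C) on { 'b' }; C → a b '-' with FOLLOW(C) on { 'a' }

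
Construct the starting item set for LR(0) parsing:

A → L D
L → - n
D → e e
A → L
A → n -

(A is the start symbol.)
{ [A → . L D], [A → . L], [A → . n -], [A' → . A], [L → . - n] }

First, augment the grammar with A' → A
I₀ = CLOSURE({ [A' → . A] }):
  [A' → . A] has the dot before A: add [A → . L D], [A → . L], [A → . n -]
  [A → . L D] has the dot before L: add [L → . - n]
No further items can be added.

I₀ = { [A → . L D], [A → . L], [A → . n -], [A' → . A], [L → . - n] }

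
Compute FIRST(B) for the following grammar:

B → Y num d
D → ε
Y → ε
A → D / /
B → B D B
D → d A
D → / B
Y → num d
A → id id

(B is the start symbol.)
To compute FIRST(B), examine every production with B on the left-hand side, reading each right-hand side left to right until a non-nullable symbol is reached.

FIRST sets of the other non-terminals involved (by the same procedure, iterated to a fixed point):
  FIRST(Y) = { 'num', ε }

From B → Y num d:
  - Y is a non-terminal: add FIRST(Y) \ {ε} = { 'num' }
    Y is nullable, so continue to the next symbol
  - num is a terminal: add 'num' and stop
From B → B D B:
  - B is the symbol being defined: contributes nothing new
    B is not nullable, so stop

Collecting: FIRST(B) = { 'num' }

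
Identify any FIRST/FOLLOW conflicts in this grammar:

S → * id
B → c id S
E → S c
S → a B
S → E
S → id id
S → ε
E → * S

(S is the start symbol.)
Yes. S → E with FOLLOW(S) on { 'c' }

A FIRST/FOLLOW conflict occurs when a non-terminal N has a nullable alternative N → β (β ⇒* ε) and another alternative N → α with FIRST(α) ∩ FOLLOW(N) ≠ ∅: on such a lookahead the parser cannot decide between expanding α and letting N vanish via β.

Nullable non-terminals: S.
FIRST sets used below: FIRST(E) = { '*', 'a', 'c', 'id' }

S: nullable alternative(s) S → ε; FOLLOW(S) = { $, 'c' }
  S → * id: FIRST \ {ε} = { '*' } — disjoint from FOLLOW(S)
  S → a B: FIRST \ {ε} = { 'a' } — disjoint from FOLLOW(S)
  S → E: FIRST \ {ε} = { '*', 'a', 'c', 'id' } — overlaps FOLLOW(S) on { 'c' }: CONFLICT
  S → id id: FIRST \ {ε} = { 'id' } — disjoint from FOLLOW(S)
  S → ε: FIRST \ {ε} = { } — this is the only nullable alternative, skip

B, E have no nullable alternative, so no FIRST/FOLLOW check is needed there.

So the grammar has 1 FIRST/FOLLOW conflict (marked CONFLICT above).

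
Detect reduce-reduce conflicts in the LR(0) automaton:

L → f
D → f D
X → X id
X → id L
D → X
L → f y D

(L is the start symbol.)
Augment with L' → L and build the canonical LR(0) collection (I0 = CLOSURE({[L' → . L]}), then GOTO on every symbol after a dot until no new states appear). It has 11 states:
  I0: { [L → . f y D], [L → . f], [L' → . L] }  — shift
  I1: { [L' → L .] }  — accept
  I2: { [L → f . y D], [L → f .] }  — shift, reduce
  I3: { [D → . X], [D → . f D], [L → f y . D], [X → . X id], [X → . id L] }  — shift
  I4: { [L → f y D .] }  — reduce
  I5: { [D → X .], [X → X . id] }  — shift, reduce
  I6: { [D → . X], [D → . f D], [D → f . D], [X → . X id], [X → . id L] }  — shift
  I7: { [L → . f y D], [L → . f], [X → id . L] }  — shift
  I8: { [X → id L .] }  — reduce
  I9: { [D → f D .] }  — reduce
  I10: { [X → X id .] }  — reduce

No state contains more than one complete item.

Answer: No reduce-reduce conflicts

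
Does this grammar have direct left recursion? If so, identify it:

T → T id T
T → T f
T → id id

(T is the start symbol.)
Direct left recursion occurs when N → N α for some non-terminal N (the right-hand side begins with the left-hand side itself).

T → T id T: LEFT RECURSIVE (starts with T)
T → T f: LEFT RECURSIVE (starts with T)
T → id id: starts with id

The grammar has direct left recursion on: T.

Answer: Yes, T is left-recursive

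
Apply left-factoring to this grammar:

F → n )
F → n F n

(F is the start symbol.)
Left-factoring transforms A → αβ₁ | αβ₂ into A → αA' and A' → β₁ | β₂
(α is the longest common prefix among the alternatives). Repeat until
no nonterminal has two alternatives with a common prefix.

Round 1: F has alternatives sharing prefix 'n'. Introduce F': F → n F'
  Add: F' → )
  Add: F' → F n

No remaining common prefixes — done.

Resulting grammar:
F → n F'
F' → )
F' → F n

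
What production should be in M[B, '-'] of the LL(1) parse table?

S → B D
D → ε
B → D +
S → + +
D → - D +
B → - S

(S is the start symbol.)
To find M[B, '-'], we find productions for B where '-' is in the predict set (PREDICT(N → α) = (FIRST(α) \ {ε}) ∪ (FOLLOW(N) if α ⇒* ε)).

Relevant sets:
  FIRST(D) = { '-', ε }

B → D +: PREDICT = { '+', '-' }
  '-' is in predict set, so this production goes in M[B, '-']
B → - S: PREDICT = { '-' }
  '-' is in predict set, so this production goes in M[B, '-']

M[B, '-'] = B → D +, B → - S  (a multiply-defined cell — the grammar is not LL(1))

Answer: B → D +, B → - S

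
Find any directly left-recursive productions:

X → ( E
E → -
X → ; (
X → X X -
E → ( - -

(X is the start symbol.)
Yes, X is left-recursive

Direct left recursion occurs when N → N α for some non-terminal N (the right-hand side begins with the left-hand side itself).

X → ( E: starts with '('
E → -: starts with '-'
X → ; (: starts with ';'
X → X X -: LEFT RECURSIVE (starts with X)
E → ( - -: starts with '('

The grammar has direct left recursion on: X.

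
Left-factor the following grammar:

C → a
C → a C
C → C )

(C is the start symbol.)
C → a C'
C' → ε
C' → C
C → C )

Left-factoring transforms A → αβ₁ | αβ₂ into A → αA' and A' → β₁ | β₂
(α is the longest common prefix among the alternatives). Repeat until
no nonterminal has two alternatives with a common prefix.

Round 1: C has alternatives sharing prefix 'a'. Introduce C': C → a C'
  Add: C' → ε
  Add: C' → C

No remaining common prefixes — done.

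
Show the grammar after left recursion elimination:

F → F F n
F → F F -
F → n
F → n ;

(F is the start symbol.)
F is directly left-recursive. The standard transformation for
  A → A α₁ | ... | A α_m | β₁ | ... | β_n
is
  A  → β₁ A' | ... | β_n A'
  A' → α₁ A' | ... | α_m A' | ε

F → n becomes F → n F'
F → n ; becomes F → n ; F'
F → F F n becomes F' → F n F'
F → F F - becomes F' → F - F'
Add F' → ε

Resulting grammar:
F → n F'
F → n ; F'
F' → F n F'
F' → F - F'
F' → ε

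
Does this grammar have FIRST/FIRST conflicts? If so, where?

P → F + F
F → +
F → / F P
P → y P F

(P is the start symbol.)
A FIRST/FIRST conflict occurs when two productions N → α and N → β for the same non-terminal have FIRST(α) ∩ FIRST(β) ≠ ∅ (with ε ∈ FIRST of a nullable right-hand side, so two nullable alternatives also conflict).

FIRST sets of the non-terminals at (or reachable through a nullable prefix from) the front of some alternative:
  FIRST(F) = { '+', '/' }

Productions for P:
  P → F + F: FIRST = { '+', '/' }
  P → y P F: FIRST = { 'y' }
Productions for F:
  F → +: FIRST = { '+' }
  F → / F P: FIRST = { '/' }

All alternatives of each non-terminal have pairwise disjoint FIRST sets.

Answer: No FIRST/FIRST conflicts.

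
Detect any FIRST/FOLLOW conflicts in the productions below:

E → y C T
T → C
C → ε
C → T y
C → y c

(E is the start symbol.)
Yes. C → T y with FOLLOW(C) on { 'y' }; C → y c with FOLLOW(C) on { 'y' }

A FIRST/FOLLOW conflict occurs when a non-terminal N has a nullable alternative N → β (β ⇒* ε) and another alternative N → α with FIRST(α) ∩ FOLLOW(N) ≠ ∅: on such a lookahead the parser cannot decide between expanding α and letting N vanish via β.

Nullable non-terminals: C, T.
FIRST sets used below: FIRST(T) = { 'y', ε }

C: nullable alternative(s) C → ε; FOLLOW(C) = { $, 'y' }
  C → ε: FIRST \ {ε} = { } — this is the only nullable alternative, skip
  C → T y: FIRST \ {ε} = { 'y' } — overlaps FOLLOW(C) on { 'y' }: CONFLICT
  C → y c: FIRST \ {ε} = { 'y' } — overlaps FOLLOW(C) on { 'y' }: CONFLICT
T has a nullable alternative but only one production, so nothing to check.

E has no nullable alternative, so no FIRST/FOLLOW check is needed there.

So the grammar has 2 FIRST/FOLLOW conflicts (marked CONFLICT above).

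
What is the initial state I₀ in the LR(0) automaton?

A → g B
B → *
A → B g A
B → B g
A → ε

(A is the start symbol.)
{ [A → . B g A], [A → . g B], [A → .], [A' → . A], [B → . *], [B → . B g] }

First, augment the grammar with A' → A
I₀ = CLOSURE({ [A' → . A] }):
  [A' → . A] has the dot before A: add [A → . g B], [A → . B g A], [A → .]
  [A → . B g A] has the dot before B: add [B → . *], [B → . B g]
No further items can be added.

I₀ = { [A → . B g A], [A → . g B], [A → .], [A' → . A], [B → . *], [B → . B g] }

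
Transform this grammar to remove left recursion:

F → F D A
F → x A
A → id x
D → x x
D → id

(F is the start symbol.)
F → x A F'
F' → D A F'
F' → ε
A → id x
D → x x
D → id

F is directly left-recursive. The standard transformation for
  A → A α₁ | ... | A α_m | β₁ | ... | β_n
is
  A  → β₁ A' | ... | β_n A'
  A' → α₁ A' | ... | α_m A' | ε

F → x A becomes F → x A F'
F → F D A becomes F' → D A F'
Add F' → ε

Productions for other non-terminals are unchanged:
  A → id x
  D → x x
  D → id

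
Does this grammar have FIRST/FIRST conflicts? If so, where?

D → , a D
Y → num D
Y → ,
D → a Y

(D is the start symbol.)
A FIRST/FIRST conflict occurs when two productions N → α and N → β for the same non-terminal have FIRST(α) ∩ FIRST(β) ≠ ∅ (with ε ∈ FIRST of a nullable right-hand side, so two nullable alternatives also conflict).

Productions for D:
  D → , a D: FIRST = { ',' }
  D → a Y: FIRST = { 'a' }
Productions for Y:
  Y → num D: FIRST = { 'num' }
  Y → ,: FIRST = { ',' }

All alternatives of each non-terminal have pairwise disjoint FIRST sets.

Answer: No FIRST/FIRST conflicts.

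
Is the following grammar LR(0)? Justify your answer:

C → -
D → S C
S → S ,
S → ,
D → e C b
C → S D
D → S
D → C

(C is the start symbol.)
No. Reduce-reduce conflict: [S → , .] and [S → S , .]

A grammar is LR(0) if no state in the canonical LR(0) collection has:
  - both a shift item (dot before a terminal) and a complete item (shift-reduce conflict), or
  - two or more complete items (reduce-reduce conflict; the accept item [C' → C .] counts as a complete item here).

Augment with C' → C and build the canonical LR(0) collection (I0 = CLOSURE({[C' → . C]}), then GOTO on every symbol after a dot until no new states appear). It has 13 states:
  I0: { [C → . -], [C → . S D], [C' → . C], [S → . ,], [S → . S ,] }  — shift
  I1: { [S → , .] }  — reduce
  I2: { [C → - .] }  — reduce
  I3: { [C' → C .] }  — accept
  I4: { [C → . -], [C → . S D], [C → S . D], [D → . C], [D → . S C], [D → . S], [D → . e C b], [S → . ,], [S → . S ,], [S → S . ,] }  — shift
  I5: { [S → , .], [S → S , .] }  — 2 reduces
  I6: { [D → C .] }  — reduce
  I7: { [C → S D .] }  — reduce
  I8: { [C → . -], [C → . S D], [C → S . D], [D → . C], [D → . S C], [D → . S], [D → . e C b], [D → S . C], [D → S .], [S → . ,], [S → . S ,], [S → S . ,] }  — shift, reduce
  I9: { [C → . -], [C → . S D], [D → e . C b], [S → . ,], [S → . S ,] }  — shift
  I10: { [D → e C . b] }  — shift
  I11: { [D → e C b .] }  — reduce
  I12: { [D → C .], [D → S C .] }  — 2 reduces

Conflict in state I5:
  Reduce-reduce conflict: [S → , .] and [S → S , .]
So the grammar is NOT LR(0).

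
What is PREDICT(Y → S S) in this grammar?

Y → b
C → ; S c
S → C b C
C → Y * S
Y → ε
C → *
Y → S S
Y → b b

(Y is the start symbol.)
{ '*', ';', 'b' }

PREDICT(Y → S S) = (FIRST(RHS) \ {ε}) ∪ (FOLLOW(Y) if ε ∈ FIRST(RHS), i.e. RHS ⇒* ε)
FIRST(S) = { '*', ';', 'b' }
FIRST(S S) = { '*', ';', 'b' }
ε ∉ FIRST(S S), so FOLLOW(Y) is not added.
PREDICT(Y → S S) = { '*', ';', 'b' }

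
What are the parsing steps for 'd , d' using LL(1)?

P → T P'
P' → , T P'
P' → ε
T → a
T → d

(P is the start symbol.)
Stack is shown with the top on the left.

Stack     Input    Action
-------------------------
P $       d , d $  output P → T P'
T P' $    d , d $  output T → d
d P' $    d , d $  match 'd'
P' $      , d $    output P' → , T P'
, T P' $  , d $    match ','
T P' $    d $      output T → d
d P' $    d $      match 'd'
P' $      $        output P' → ε
$         $        accept

The string is accepted.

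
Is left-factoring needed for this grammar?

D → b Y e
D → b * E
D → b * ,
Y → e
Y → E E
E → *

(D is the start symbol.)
Yes, D has productions with common prefix 'b'

Left-factoring is needed when two productions for the same non-terminal
share a common prefix on the right-hand side.

Productions for D:
  D → b Y e
  D → b * E
  D → b * ,
Productions for Y:
  Y → e
  Y → E E

Found common prefix 'b' in productions for D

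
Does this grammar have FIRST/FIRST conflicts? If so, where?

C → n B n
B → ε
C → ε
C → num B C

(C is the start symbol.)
No FIRST/FIRST conflicts.

A FIRST/FIRST conflict occurs when two productions N → α and N → β for the same non-terminal have FIRST(α) ∩ FIRST(β) ≠ ∅ (with ε ∈ FIRST of a nullable right-hand side, so two nullable alternatives also conflict).

Productions for C:
  C → n B n: FIRST = { 'n' }
  C → ε: FIRST = { ε }
  C → num B C: FIRST = { 'num' }
B has only one production, so no FIRST/FIRST conflict is possible there.

All alternatives of each non-terminal have pairwise disjoint FIRST sets.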